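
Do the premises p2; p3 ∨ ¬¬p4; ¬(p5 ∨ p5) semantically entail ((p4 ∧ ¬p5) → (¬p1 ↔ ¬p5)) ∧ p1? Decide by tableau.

Initial set: {p2; (p3 ∨ ¬¬p4); ¬(p5 ∨ p5); ¬(((p4 ∧ ¬p5) → (¬p1 ↔ ¬p5)) ∧ p1)}.
¬(p5 ∨ p5): α-rule — add ¬p5, ¬p5.
(p3 ∨ ¬¬p4): β-rule — branch into p3  //  ¬¬p4.
  branch 1 (add p3):
    ¬(((p4 ∧ ¬p5) → (¬p1 ↔ ¬p5)) ∧ p1): β-rule — branch into ¬((p4 ∧ ¬p5) → (¬p1 ↔ ¬p5))  //  ¬p1.
      branch 1.1 (add ¬((p4 ∧ ¬p5) → (¬p1 ↔ ¬p5))):
        ¬((p4 ∧ ¬p5) → (¬p1 ↔ ¬p5)): α-rule — add (p4 ∧ ¬p5), ¬(¬p1 ↔ ¬p5).
        (p4 ∧ ¬p5): α-rule — add p4, ¬p5.
        ¬(¬p1 ↔ ¬p5): β-rule — branch into ¬p1, ¬¬p5  //  ¬¬p1, ¬p5.
          branch 1.1.1 (add ¬p1, ¬¬p5):
            × closes — contains both p5 and ¬p5.
          branch 1.1.2 (add ¬¬p1, ¬p5):
            ○ open, literals {p1=1, p2=1, p3=1, p4=1, p5=0}.
      branch 1.2 (add ¬p1):
        ○ open, literals {p1=0, p2=1, p3=1, p5=0}.
  branch 2 (add ¬¬p4):
    ¬¬p4: drop double negation, giving p4.
    ¬(((p4 ∧ ¬p5) → (¬p1 ↔ ¬p5)) ∧ p1): β-rule — branch into ¬((p4 ∧ ¬p5) → (¬p1 ↔ ¬p5))  //  ¬p1.
      branch 2.1 (add ¬((p4 ∧ ¬p5) → (¬p1 ↔ ¬p5))):
        ¬((p4 ∧ ¬p5) → (¬p1 ↔ ¬p5)): α-rule — add (p4 ∧ ¬p5), ¬(¬p1 ↔ ¬p5).
        (p4 ∧ ¬p5): α-rule — add p4, ¬p5.
        ¬(¬p1 ↔ ¬p5): β-rule — branch into ¬p1, ¬¬p5  //  ¬¬p1, ¬p5.
          branch 2.1.1 (add ¬p1, ¬¬p5):
            × closes — contains both p5 and ¬p5.
          branch 2.1.2 (add ¬¬p1, ¬p5):
            ○ open, literals {p1=1, p2=1, p4=1, p5=0}.
      branch 2.2 (add ¬p1):
        ○ open, literals {p1=0, p2=1, p4=1, p5=0}.
2 branches closed, 4 open.
An open branch gives a countermodel: p1=1, p2=1, p3=1, p4=1, p5=0 (unmentioned atoms arbitrary); the premises hold there but the conclusion fails.

No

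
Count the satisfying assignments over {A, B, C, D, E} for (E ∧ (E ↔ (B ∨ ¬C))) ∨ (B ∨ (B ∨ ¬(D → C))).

Initial set: {((E ∧ (E ↔ (B ∨ ¬C))) ∨ (B ∨ (B ∨ ¬(D → C))))}.
((E ∧ (E ↔ (B ∨ ¬C))) ∨ (B ∨ (B ∨ ¬(D → C)))): β-rule — branch into (E ∧ (E ↔ (B ∨ ¬C)))  //  (B ∨ (B ∨ ¬(D → C))).
  branch 1 (add (E ∧ (E ↔ (B ∨ ¬C)))):
    (E ∧ (E ↔ (B ∨ ¬C))): α-rule — add E, (E ↔ (B ∨ ¬C)).
    (E ↔ (B ∨ ¬C)): β-rule — branch into E, (B ∨ ¬C)  //  ¬E, ¬(B ∨ ¬C).
      branch 1.1 (add E, (B ∨ ¬C)):
        (B ∨ ¬C): β-rule — branch into B  //  ¬C.
          branch 1.1.1 (add B):
            ○ open, literals {B=1, E=1}.
          branch 1.1.2 (add ¬C):
            ○ open, literals {C=0, E=1}.
      branch 1.2 (add ¬E, ¬(B ∨ ¬C)):
        × closes — contains both E and ¬E.
  branch 2 (add (B ∨ (B ∨ ¬(D → C)))):
    (B ∨ (B ∨ ¬(D → C))): β-rule — branch into B  //  (B ∨ ¬(D → C)).
      branch 2.1 (add B):
        ○ open, literals {B=1}.
      branch 2.2 (add (B ∨ ¬(D → C))):
        (B ∨ ¬(D → C)): β-rule — branch into B  //  ¬(D → C).
          branch 2.2.1 (add B):
            ○ open, literals {B=1}.
          branch 2.2.2 (add ¬(D → C)):
            ¬(D → C): α-rule — add D, ¬C.
            ○ open, literals {C=0, D=1}.
1 branch closed, 5 open.
Each open branch fixes some atoms; the unmentioned ones are free. Counting distinct full assignments: branch {B=1, E=1} (A, C, D) contributes 8 new; branch {C=0, E=1} (A, B, D) contributes 4 new; branch {B=1} (A, C, D, E) contributes 8 new; branch {B=1} (A, C, D, E) contributes 0 new; branch {C=0, D=1} (A, B, E) contributes 2 new. Total: 22.

22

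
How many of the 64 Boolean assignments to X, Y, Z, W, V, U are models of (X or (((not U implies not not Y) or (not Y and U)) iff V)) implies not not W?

Initial set: {((X or (((not U implies not not Y) or (not Y and U)) iff V)) implies not not W)}.
((X or (((not U implies not not Y) or (not Y and U)) iff V)) implies not not W): β-rule — branch into not (X or (((not U implies not not Y) or (not Y and U)) iff V))  //  not not W.
  branch 1 (add not (X or (((not U implies not not Y) or (not Y and U)) iff V))):
    not (X or (((not U implies not not Y) or (not Y and U)) iff V)): α-rule — add not X, not (((not U implies not not Y) or (not Y and U)) iff V).
    not (((not U implies not not Y) or (not Y and U)) iff V): β-rule — branch into ((not U implies not not Y) or (not Y and U)), not V  //  not ((not U implies not not Y) or (not Y and U)), V.
      branch 1.1 (add ((not U implies not not Y) or (not Y and U)), not V):
        ((not U implies not not Y) or (not Y and U)): β-rule — branch into (not U implies not not Y)  //  (not Y and U).
          branch 1.1.1 (add (not U implies not not Y)):
            (not U implies not not Y): β-rule — branch into not not U  //  not not Y.
              branch 1.1.1.1 (add not not U):
                ○ open, literals {U=1, V=0, X=0}.
              branch 1.1.1.2 (add not not Y):
                not not Y: drop double negation, giving Y.
                ○ open, literals {V=0, X=0, Y=1}.
          branch 1.1.2 (add (not Y and U)):
            (not Y and U): α-rule — add not Y, U.
            ○ open, literals {U=1, V=0, X=0, Y=0}.
      branch 1.2 (add not ((not U implies not not Y) or (not Y and U)), V):
        not ((not U implies not not Y) or (not Y and U)): α-rule — add not (not U implies not not Y), not (not Y and U).
        not (not U implies not not Y): α-rule — add not U, not not not Y.
        not not not Y: drop double negation, giving not Y.
        not (not Y and U): β-rule — branch into not not Y  //  not U.
          branch 1.2.1 (add not not Y):
            × closes — contains both Y and not Y.
          branch 1.2.2 (add not U):
            ○ open, literals {U=0, V=1, X=0, Y=0}.
  branch 2 (add not not W):
    not not W: drop double negation, giving W.
    ○ open, literals {W=1}.
1 branch closed, 5 open.
Each open branch fixes some atoms; the unmentioned ones are free. Counting distinct full assignments: branch {U=1, V=0, X=0} (Y, Z, W) contributes 8 new; branch {V=0, X=0, Y=1} (Z, W, U) contributes 4 new; branch {U=1, V=0, X=0, Y=0} (Z, W) contributes 0 new; branch {U=0, V=1, X=0, Y=0} (Z, W) contributes 4 new; branch {W=1} (X, Y, Z, V, U) contributes 24 new. Total: 40.

40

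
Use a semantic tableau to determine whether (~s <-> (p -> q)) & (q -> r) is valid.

Not valid

Assume the negation and expand:
Initial set: {~((~s <-> (p -> q)) & (q -> r))}.
~((~s <-> (p -> q)) & (q -> r)): β-rule — branch into ~(~s <-> (p -> q))  //  ~(q -> r).
  branch 1 (add ~(~s <-> (p -> q))):
    ~(~s <-> (p -> q)): β-rule — branch into ~s, ~(p -> q)  //  ~~s, (p -> q).
      branch 1.1 (add ~s, ~(p -> q)):
        ~(p -> q): α-rule — add p, ~q.
        ○ open, literals {p=true, q=false, s=false}.
      branch 1.2 (add ~~s, (p -> q)):
        (p -> q): β-rule — branch into ~p  //  q.
          branch 1.2.1 (add ~p):
            ○ open, literals {p=false, s=true}.
          branch 1.2.2 (add q):
            ○ open, literals {q=true, s=true}.
  branch 2 (add ~(q -> r)):
    ~(q -> r): α-rule — add q, ~r.
    ○ open, literals {q=true, r=false}.
0 branches closed, 4 open.
An open branch gives a countermodel: p=true, q=false, s=false (unmentioned atoms arbitrary); under it the original formula is false.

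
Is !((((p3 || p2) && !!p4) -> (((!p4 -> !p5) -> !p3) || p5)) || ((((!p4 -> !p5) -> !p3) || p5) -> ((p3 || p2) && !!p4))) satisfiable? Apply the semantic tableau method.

Unsatisfiable

Initial set: {T !((((p3 || p2) && !!p4) -> (((!p4 -> !p5) -> !p3) || p5)) || ((((!p4 -> !p5) -> !p3) || p5) -> ((p3 || p2) && !!p4)))}.
T !((((p3 || p2) && !!p4) -> (((!p4 -> !p5) -> !p3) || p5)) || ((((!p4 -> !p5) -> !p3) || p5) -> ((p3 || p2) && !!p4))): α-rule — add F (((p3 || p2) && !!p4) -> (((!p4 -> !p5) -> !p3) || p5)), F ((((!p4 -> !p5) -> !p3) || p5) -> ((p3 || p2) && !!p4)).
F (((p3 || p2) && !!p4) -> (((!p4 -> !p5) -> !p3) || p5)): α-rule — add T ((p3 || p2) && !!p4), F (((!p4 -> !p5) -> !p3) || p5).
F ((((!p4 -> !p5) -> !p3) || p5) -> ((p3 || p2) && !!p4)): α-rule — add T (((!p4 -> !p5) -> !p3) || p5), F ((p3 || p2) && !!p4).
T ((p3 || p2) && !!p4): α-rule — add T (p3 || p2), T !!p4.
F (((!p4 -> !p5) -> !p3) || p5): α-rule — add F ((!p4 -> !p5) -> !p3), F p5.
T !!p4: drop double negation, giving T p4.
F ((!p4 -> !p5) -> !p3): α-rule — add T (!p4 -> !p5), F !p3.
T (((!p4 -> !p5) -> !p3) || p5): β-rule — branch into T ((!p4 -> !p5) -> !p3)  //  T p5.
  branch 1 (add T ((!p4 -> !p5) -> !p3)):
    F ((p3 || p2) && !!p4): β-rule — branch into F (p3 || p2)  //  F !!p4.
      branch 1.1 (add F (p3 || p2)):
        F (p3 || p2): α-rule — add F p3, F p2.
        × closes — contains both p3 and !p3.
      branch 1.2 (add F !!p4):
        F !!p4: drop double negation, giving F p4.
        × closes — contains both p4 and !p4.
  branch 2 (add T p5):
    × closes — contains both p5 and !p5.
All 3 branches close.
Every branch closed; the formula is unsatisfiable.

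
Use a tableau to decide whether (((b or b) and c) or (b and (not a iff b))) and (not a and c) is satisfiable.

Initial set: {((((b or b) and c) or (b and (not a iff b))) and (not a and c))}.
((((b or b) and c) or (b and (not a iff b))) and (not a and c)): α-rule — add (((b or b) and c) or (b and (not a iff b))), (not a and c).
(not a and c): α-rule — add not a, c.
(((b or b) and c) or (b and (not a iff b))): β-rule — branch into ((b or b) and c)  //  (b and (not a iff b)).
  branch 1 (add ((b or b) and c)):
    ((b or b) and c): α-rule — add (b or b), c.
    (b or b): β-rule — branch into b  //  b.
      branch 1.1 (add b):
        ○ open, literals {a=F, b=T, c=T}.
      branch 1.2 (add b):
        ○ open, literals {a=F, b=T, c=T}.
  branch 2 (add (b and (not a iff b))):
    (b and (not a iff b)): α-rule — add b, (not a iff b).
    (not a iff b): β-rule — branch into not a, b  //  not not a, not b.
      branch 2.1 (add not a, b):
        ○ open, literals {a=F, b=T, c=T}.
      branch 2.2 (add not not a, not b):
        × closes — contains both a and not a.
1 branch closed, 3 open.
An open branch gives a satisfying assignment: a=F, b=T, c=T.

Satisfiable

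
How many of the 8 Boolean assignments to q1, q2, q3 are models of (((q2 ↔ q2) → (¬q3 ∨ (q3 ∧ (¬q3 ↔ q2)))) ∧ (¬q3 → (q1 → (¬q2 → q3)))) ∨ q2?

Initial set: {((((q2 ↔ q2) → (¬q3 ∨ (q3 ∧ (¬q3 ↔ q2)))) ∧ (¬q3 → (q1 → (¬q2 → q3)))) ∨ q2)}.
((((q2 ↔ q2) → (¬q3 ∨ (q3 ∧ (¬q3 ↔ q2)))) ∧ (¬q3 → (q1 → (¬q2 → q3)))) ∨ q2): β-rule — branch into (((q2 ↔ q2) → (¬q3 ∨ (q3 ∧ (¬q3 ↔ q2)))) ∧ (¬q3 → (q1 → (¬q2 → q3))))  //  q2.
  branch 1 (add (((q2 ↔ q2) → (¬q3 ∨ (q3 ∧ (¬q3 ↔ q2)))) ∧ (¬q3 → (q1 → (¬q2 → q3))))):
    (((q2 ↔ q2) → (¬q3 ∨ (q3 ∧ (¬q3 ↔ q2)))) ∧ (¬q3 → (q1 → (¬q2 → q3)))): α-rule — add ((q2 ↔ q2) → (¬q3 ∨ (q3 ∧ (¬q3 ↔ q2)))), (¬q3 → (q1 → (¬q2 → q3))).
    ((q2 ↔ q2) → (¬q3 ∨ (q3 ∧ (¬q3 ↔ q2)))): β-rule — branch into ¬(q2 ↔ q2)  //  (¬q3 ∨ (q3 ∧ (¬q3 ↔ q2))).
      branch 1.1 (add ¬(q2 ↔ q2)):
        (¬q3 → (q1 → (¬q2 → q3))): β-rule — branch into ¬¬q3  //  (q1 → (¬q2 → q3)).
          branch 1.1.1 (add ¬¬q3):
            ¬(q2 ↔ q2): β-rule — branch into q2, ¬q2  //  ¬q2, q2.
              branch 1.1.1.1 (add q2, ¬q2):
                × closes — contains both q2 and ¬q2.
              branch 1.1.1.2 (add ¬q2, q2):
                × closes — contains both q2 and ¬q2.
          branch 1.1.2 (add (q1 → (¬q2 → q3))):
            ¬(q2 ↔ q2): β-rule — branch into q2, ¬q2  //  ¬q2, q2.
              branch 1.1.2.1 (add q2, ¬q2):
                × closes — contains both q2 and ¬q2.
              branch 1.1.2.2 (add ¬q2, q2):
                × closes — contains both q2 and ¬q2.
      branch 1.2 (add (¬q3 ∨ (q3 ∧ (¬q3 ↔ q2)))):
        (¬q3 → (q1 → (¬q2 → q3))): β-rule — branch into ¬¬q3  //  (q1 → (¬q2 → q3)).
          branch 1.2.1 (add ¬¬q3):
            (¬q3 ∨ (q3 ∧ (¬q3 ↔ q2))): β-rule — branch into ¬q3  //  (q3 ∧ (¬q3 ↔ q2)).
              branch 1.2.1.1 (add ¬q3):
                × closes — contains both q3 and ¬q3.
              branch 1.2.1.2 (add (q3 ∧ (¬q3 ↔ q2))):
                (q3 ∧ (¬q3 ↔ q2)): α-rule — add q3, (¬q3 ↔ q2).
                (¬q3 ↔ q2): β-rule — branch into ¬q3, q2  //  ¬¬q3, ¬q2.
                  branch 1.2.1.2.1 (add ¬q3, q2):
                    × closes — contains both q3 and ¬q3.
                  branch 1.2.1.2.2 (add ¬¬q3, ¬q2):
                    ○ open, literals {q2=0, q3=1}.
          branch 1.2.2 (add (q1 → (¬q2 → q3))):
            (¬q3 ∨ (q3 ∧ (¬q3 ↔ q2))): β-rule — branch into ¬q3  //  (q3 ∧ (¬q3 ↔ q2)).
              branch 1.2.2.1 (add ¬q3):
                (q1 → (¬q2 → q3)): β-rule — branch into ¬q1  //  (¬q2 → q3).
                  branch 1.2.2.1.1 (add ¬q1):
                    ○ open, literals {q1=0, q3=0}.
                  branch 1.2.2.1.2 (add (¬q2 → q3)):
                    (¬q2 → q3): β-rule — branch into ¬¬q2  //  q3.
                      branch 1.2.2.1.2.1 (add ¬¬q2):
                        ○ open, literals {q2=1, q3=0}.
                      branch 1.2.2.1.2.2 (add q3):
                        × closes — contains both q3 and ¬q3.
              branch 1.2.2.2 (add (q3 ∧ (¬q3 ↔ q2))):
                (q3 ∧ (¬q3 ↔ q2)): α-rule — add q3, (¬q3 ↔ q2).
                (q1 → (¬q2 → q3)): β-rule — branch into ¬q1  //  (¬q2 → q3).
                  branch 1.2.2.2.1 (add ¬q1):
                    (¬q3 ↔ q2): β-rule — branch into ¬q3, q2  //  ¬¬q3, ¬q2.
                      branch 1.2.2.2.1.1 (add ¬q3, q2):
                        × closes — contains both q3 and ¬q3.
                      branch 1.2.2.2.1.2 (add ¬¬q3, ¬q2):
                        ○ open, literals {q1=0, q2=0, q3=1}.
                  branch 1.2.2.2.2 (add (¬q2 → q3)):
                    (¬q3 ↔ q2): β-rule — branch into ¬q3, q2  //  ¬¬q3, ¬q2.
                      branch 1.2.2.2.2.1 (add ¬q3, q2):
                        × closes — contains both q3 and ¬q3.
                      branch 1.2.2.2.2.2 (add ¬¬q3, ¬q2):
                        (¬q2 → q3): β-rule — branch into ¬¬q2  //  q3.
                          branch 1.2.2.2.2.2.1 (add ¬¬q2):
                            × closes — contains both q2 and ¬q2.
                          branch 1.2.2.2.2.2.2 (add q3):
                            ○ open, literals {q2=0, q3=1}.
  branch 2 (add q2):
    ○ open, literals {q2=1}.
10 branches closed, 6 open.
Each open branch fixes some atoms; the unmentioned ones are free. Counting distinct full assignments: branch {q2=0, q3=1} (q1) contributes 2 new; branch {q1=0, q3=0} (q2) contributes 2 new; branch {q2=1, q3=0} (q1) contributes 1 new; branch {q1=0, q2=0, q3=1} (none free) contributes 0 new; branch {q2=0, q3=1} (q1) contributes 0 new; branch {q2=1} (q1, q3) contributes 2 new. Total: 7.

7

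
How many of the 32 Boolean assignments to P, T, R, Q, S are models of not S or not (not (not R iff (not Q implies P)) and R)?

26

Initial set: {(not S or not (not (not R iff (not Q implies P)) and R))}.
(not S or not (not (not R iff (not Q implies P)) and R)): β-rule — branch into not S  //  not (not (not R iff (not Q implies P)) and R).
  branch 1 (add not S):
    ○ open, literals {S=false}.
  branch 2 (add not (not (not R iff (not Q implies P)) and R)):
    not (not (not R iff (not Q implies P)) and R): β-rule — branch into not not (not R iff (not Q implies P))  //  not R.
      branch 2.1 (add not not (not R iff (not Q implies P))):
        not not (not R iff (not Q implies P)): β-rule — branch into not R, (not Q implies P)  //  not not R, not (not Q implies P).
          branch 2.1.1 (add not R, (not Q implies P)):
            (not Q implies P): β-rule — branch into not not Q  //  P.
              branch 2.1.1.1 (add not not Q):
                ○ open, literals {Q=true, R=false}.
              branch 2.1.1.2 (add P):
                ○ open, literals {P=true, R=false}.
          branch 2.1.2 (add not not R, not (not Q implies P)):
            not (not Q implies P): α-rule — add not Q, not P.
            ○ open, literals {P=false, Q=false, R=true}.
      branch 2.2 (add not R):
        ○ open, literals {R=false}.
0 branches closed, 5 open.
Each open branch fixes some atoms; the unmentioned ones are free. Counting distinct full assignments: branch {S=false} (P, T, R, Q) contributes 16 new; branch {Q=true, R=false} (P, T, S) contributes 4 new; branch {P=true, R=false} (T, Q, S) contributes 2 new; branch {P=false, Q=false, R=true} (T, S) contributes 2 new; branch {R=false} (P, T, Q, S) contributes 2 new. Total: 26.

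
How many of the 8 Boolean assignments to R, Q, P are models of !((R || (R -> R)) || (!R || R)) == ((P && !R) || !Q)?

3

Initial set: {(!((R || (R -> R)) || (!R || R)) == ((P && !R) || !Q))}.
(!((R || (R -> R)) || (!R || R)) == ((P && !R) || !Q)): β-rule — branch into !((R || (R -> R)) || (!R || R)), ((P && !R) || !Q)  //  !!((R || (R -> R)) || (!R || R)), !((P && !R) || !Q).
  branch 1 (add !((R || (R -> R)) || (!R || R)), ((P && !R) || !Q)):
    !((R || (R -> R)) || (!R || R)): α-rule — add !(R || (R -> R)), !(!R || R).
    !(R || (R -> R)): α-rule — add !R, !(R -> R).
    !(!R || R): α-rule — add !!R, !R.
    × closes — contains both R and !R.
  branch 2 (add !!((R || (R -> R)) || (!R || R)), !((P && !R) || !Q)):
    !((P && !R) || !Q): α-rule — add !(P && !R), !!Q.
    !!((R || (R -> R)) || (!R || R)): β-rule — branch into (R || (R -> R))  //  (!R || R).
      branch 2.1 (add (R || (R -> R))):
        !(P && !R): β-rule — branch into !P  //  !!R.
          branch 2.1.1 (add !P):
            (R || (R -> R)): β-rule — branch into R  //  (R -> R).
              branch 2.1.1.1 (add R):
                ○ open, literals {P=0, Q=1, R=1}.
              branch 2.1.1.2 (add (R -> R)):
                (R -> R): β-rule — branch into !R  //  R.
                  branch 2.1.1.2.1 (add !R):
                    ○ open, literals {P=0, Q=1, R=0}.
                  branch 2.1.1.2.2 (add R):
                    ○ open, literals {P=0, Q=1, R=1}.
          branch 2.1.2 (add !!R):
            (R || (R -> R)): β-rule — branch into R  //  (R -> R).
              branch 2.1.2.1 (add R):
                ○ open, literals {Q=1, R=1}.
              branch 2.1.2.2 (add (R -> R)):
                (R -> R): β-rule — branch into !R  //  R.
                  branch 2.1.2.2.1 (add !R):
                    × closes — contains both R and !R.
                  branch 2.1.2.2.2 (add R):
                    ○ open, literals {Q=1, R=1}.
      branch 2.2 (add (!R || R)):
        !(P && !R): β-rule — branch into !P  //  !!R.
          branch 2.2.1 (add !P):
            (!R || R): β-rule — branch into !R  //  R.
              branch 2.2.1.1 (add !R):
                ○ open, literals {P=0, Q=1, R=0}.
              branch 2.2.1.2 (add R):
                ○ open, literals {P=0, Q=1, R=1}.
          branch 2.2.2 (add !!R):
            (!R || R): β-rule — branch into !R  //  R.
              branch 2.2.2.1 (add !R):
                × closes — contains both R and !R.
              branch 2.2.2.2 (add R):
                ○ open, literals {Q=1, R=1}.
3 branches closed, 8 open.
Each open branch fixes some atoms; the unmentioned ones are free. Counting distinct full assignments: branch {P=0, Q=1, R=1} (none free) contributes 1 new; branch {P=0, Q=1, R=0} (none free) contributes 1 new; branch {P=0, Q=1, R=1} (none free) contributes 0 new; branch {Q=1, R=1} (P) contributes 1 new; branch {Q=1, R=1} (P) contributes 0 new; branch {P=0, Q=1, R=0} (none free) contributes 0 new; branch {P=0, Q=1, R=1} (none free) contributes 0 new; branch {Q=1, R=1} (P) contributes 0 new. Total: 3.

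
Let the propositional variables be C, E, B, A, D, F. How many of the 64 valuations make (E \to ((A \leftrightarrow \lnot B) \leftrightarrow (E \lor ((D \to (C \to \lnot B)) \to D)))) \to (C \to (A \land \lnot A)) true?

40

Initial set: {((E \to ((A \leftrightarrow \lnot B) \leftrightarrow (E \lor ((D \to (C \to \lnot B)) \to D)))) \to (C \to (A \land \lnot A)))}.
((E \to ((A \leftrightarrow \lnot B) \leftrightarrow (E \lor ((D \to (C \to \lnot B)) \to D)))) \to (C \to (A \land \lnot A))): β-rule — branch into \lnot (E \to ((A \leftrightarrow \lnot B) \leftrightarrow (E \lor ((D \to (C \to \lnot B)) \to D))))  //  (C \to (A \land \lnot A)).
  branch 1 (add \lnot (E \to ((A \leftrightarrow \lnot B) \leftrightarrow (E \lor ((D \to (C \to \lnot B)) \to D))))):
    \lnot (E \to ((A \leftrightarrow \lnot B) \leftrightarrow (E \lor ((D \to (C \to \lnot B)) \to D)))): α-rule — add E, \lnot ((A \leftrightarrow \lnot B) \leftrightarrow (E \lor ((D \to (C \to \lnot B)) \to D))).
    \lnot ((A \leftrightarrow \lnot B) \leftrightarrow (E \lor ((D \to (C \to \lnot B)) \to D))): β-rule — branch into (A \leftrightarrow \lnot B), \lnot (E \lor ((D \to (C \to \lnot B)) \to D))  //  \lnot (A \leftrightarrow \lnot B), (E \lor ((D \to (C \to \lnot B)) \to D)).
      branch 1.1 (add (A \leftrightarrow \lnot B), \lnot (E \lor ((D \to (C \to \lnot B)) \to D))):
        \lnot (E \lor ((D \to (C \to \lnot B)) \to D)): α-rule — add \lnot E, \lnot ((D \to (C \to \lnot B)) \to D).
        × closes — contains both E and \lnot E.
      branch 1.2 (add \lnot (A \leftrightarrow \lnot B), (E \lor ((D \to (C \to \lnot B)) \to D))):
        \lnot (A \leftrightarrow \lnot B): β-rule — branch into A, \lnot \lnot B  //  \lnot A, \lnot B.
          branch 1.2.1 (add A, \lnot \lnot B):
            (E \lor ((D \to (C \to \lnot B)) \to D)): β-rule — branch into E  //  ((D \to (C \to \lnot B)) \to D).
              branch 1.2.1.1 (add E):
                ○ open, literals {A=true, B=true, E=true}.
              branch 1.2.1.2 (add ((D \to (C \to \lnot B)) \to D)):
                ((D \to (C \to \lnot B)) \to D): β-rule — branch into \lnot (D \to (C \to \lnot B))  //  D.
                  branch 1.2.1.2.1 (add \lnot (D \to (C \to \lnot B))):
                    \lnot (D \to (C \to \lnot B)): α-rule — add D, \lnot (C \to \lnot B).
                    \lnot (C \to \lnot B): α-rule — add C, \lnot \lnot B.
                    ○ open, literals {A=true, B=true, C=true, D=true, E=true}.
                  branch 1.2.1.2.2 (add D):
                    ○ open, literals {A=true, B=true, D=true, E=true}.
          branch 1.2.2 (add \lnot A, \lnot B):
            (E \lor ((D \to (C \to \lnot B)) \to D)): β-rule — branch into E  //  ((D \to (C \to \lnot B)) \to D).
              branch 1.2.2.1 (add E):
                ○ open, literals {A=false, B=false, E=true}.
              branch 1.2.2.2 (add ((D \to (C \to \lnot B)) \to D)):
                ((D \to (C \to \lnot B)) \to D): β-rule — branch into \lnot (D \to (C \to \lnot B))  //  D.
                  branch 1.2.2.2.1 (add \lnot (D \to (C \to \lnot B))):
                    \lnot (D \to (C \to \lnot B)): α-rule — add D, \lnot (C \to \lnot B).
                    \lnot (C \to \lnot B): α-rule — add C, \lnot \lnot B.
                    × closes — contains both B and \lnot B.
                  branch 1.2.2.2.2 (add D):
                    ○ open, literals {A=false, B=false, D=true, E=true}.
  branch 2 (add (C \to (A \land \lnot A))):
    (C \to (A \land \lnot A)): β-rule — branch into \lnot C  //  (A \land \lnot A).
      branch 2.1 (add \lnot C):
        ○ open, literals {C=false}.
      branch 2.2 (add (A \land \lnot A)):
        (A \land \lnot A): α-rule — add A, \lnot A.
        × closes — contains both A and \lnot A.
3 branches closed, 6 open.
Each open branch fixes some atoms; the unmentioned ones are free. Counting distinct full assignments: branch {A=true, B=true, E=true} (C, D, F) contributes 8 new; branch {A=true, B=true, C=true, D=true, E=true} (F) contributes 0 new; branch {A=true, B=true, D=true, E=true} (C, F) contributes 0 new; branch {A=false, B=false, E=true} (C, D, F) contributes 8 new; branch {A=false, B=false, D=true, E=true} (C, F) contributes 0 new; branch {C=false} (E, B, A, D, F) contributes 24 new. Total: 40.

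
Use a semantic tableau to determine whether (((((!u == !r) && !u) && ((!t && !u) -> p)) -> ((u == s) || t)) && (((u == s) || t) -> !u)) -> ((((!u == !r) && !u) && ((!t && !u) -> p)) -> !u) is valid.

Assume the negation and expand:
Initial set: {!((((((!u == !r) && !u) && ((!t && !u) -> p)) -> ((u == s) || t)) && (((u == s) || t) -> !u)) -> ((((!u == !r) && !u) && ((!t && !u) -> p)) -> !u))}.
!((((((!u == !r) && !u) && ((!t && !u) -> p)) -> ((u == s) || t)) && (((u == s) || t) -> !u)) -> ((((!u == !r) && !u) && ((!t && !u) -> p)) -> !u)): α-rule — add (((((!u == !r) && !u) && ((!t && !u) -> p)) -> ((u == s) || t)) && (((u == s) || t) -> !u)), !((((!u == !r) && !u) && ((!t && !u) -> p)) -> !u).
(((((!u == !r) && !u) && ((!t && !u) -> p)) -> ((u == s) || t)) && (((u == s) || t) -> !u)): α-rule — add ((((!u == !r) && !u) && ((!t && !u) -> p)) -> ((u == s) || t)), (((u == s) || t) -> !u).
!((((!u == !r) && !u) && ((!t && !u) -> p)) -> !u): α-rule — add (((!u == !r) && !u) && ((!t && !u) -> p)), !!u.
(((!u == !r) && !u) && ((!t && !u) -> p)): α-rule — add ((!u == !r) && !u), ((!t && !u) -> p).
((!u == !r) && !u): α-rule — add (!u == !r), !u.
× closes — contains both u and !u.
All 1 branch closes.
Every branch closed, so the negation is unsatisfiable and the formula is valid.

Valid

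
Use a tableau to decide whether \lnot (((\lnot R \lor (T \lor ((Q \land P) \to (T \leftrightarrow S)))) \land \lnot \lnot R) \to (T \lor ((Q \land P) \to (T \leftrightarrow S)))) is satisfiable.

Unsatisfiable

Initial set: {T \lnot (((\lnot R \lor (T \lor ((Q \land P) \to (T \leftrightarrow S)))) \land \lnot \lnot R) \to (T \lor ((Q \land P) \to (T \leftrightarrow S))))}.
T \lnot (((\lnot R \lor (T \lor ((Q \land P) \to (T \leftrightarrow S)))) \land \lnot \lnot R) \to (T \lor ((Q \land P) \to (T \leftrightarrow S)))): α-rule — add T ((\lnot R \lor (T \lor ((Q \land P) \to (T \leftrightarrow S)))) \land \lnot \lnot R), F (T \lor ((Q \land P) \to (T \leftrightarrow S))).
T ((\lnot R \lor (T \lor ((Q \land P) \to (T \leftrightarrow S)))) \land \lnot \lnot R): α-rule — add T (\lnot R \lor (T \lor ((Q \land P) \to (T \leftrightarrow S)))), T \lnot \lnot R.
F (T \lor ((Q \land P) \to (T \leftrightarrow S))): α-rule — add F T, F ((Q \land P) \to (T \leftrightarrow S)).
T \lnot \lnot R: drop double negation, giving T R.
F ((Q \land P) \to (T \leftrightarrow S)): α-rule — add T (Q \land P), F (T \leftrightarrow S).
T (Q \land P): α-rule — add T Q, T P.
T (\lnot R \lor (T \lor ((Q \land P) \to (T \leftrightarrow S)))): β-rule — branch into T \lnot R  //  T (T \lor ((Q \land P) \to (T \leftrightarrow S))).
  branch 1 (add T \lnot R):
    × closes — contains both R and \lnot R.
  branch 2 (add T (T \lor ((Q \land P) \to (T \leftrightarrow S)))):
    F (T \leftrightarrow S): β-rule — branch into T T, F S  //  F T, T S.
      branch 2.1 (add T T, F S):
        × closes — contains both T and \lnot T.
      branch 2.2 (add F T, T S):
        T (T \lor ((Q \land P) \to (T \leftrightarrow S))): β-rule — branch into T T  //  T ((Q \land P) \to (T \leftrightarrow S)).
          branch 2.2.1 (add T T):
            × closes — contains both T and \lnot T.
          branch 2.2.2 (add T ((Q \land P) \to (T \leftrightarrow S))):
            T ((Q \land P) \to (T \leftrightarrow S)): β-rule — branch into F (Q \land P)  //  T (T \leftrightarrow S).
              branch 2.2.2.1 (add F (Q \land P)):
                F (Q \land P): β-rule — branch into F Q  //  F P.
                  branch 2.2.2.1.1 (add F Q):
                    × closes — contains both Q and \lnot Q.
                  branch 2.2.2.1.2 (add F P):
                    × closes — contains both P and \lnot P.
              branch 2.2.2.2 (add T (T \leftrightarrow S)):
                T (T \leftrightarrow S): β-rule — branch into T T, T S  //  F T, F S.
                  branch 2.2.2.2.1 (add T T, T S):
                    × closes — contains both T and \lnot T.
                  branch 2.2.2.2.2 (add F T, F S):
                    × closes — contains both S and \lnot S.
All 7 branches close.
Every branch closed; the formula is unsatisfiable.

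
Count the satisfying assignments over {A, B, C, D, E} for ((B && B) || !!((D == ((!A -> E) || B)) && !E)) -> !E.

24

Initial set: {(((B && B) || !!((D == ((!A -> E) || B)) && !E)) -> !E)}.
(((B && B) || !!((D == ((!A -> E) || B)) && !E)) -> !E): β-rule — branch into !((B && B) || !!((D == ((!A -> E) || B)) && !E))  //  !E.
  branch 1 (add !((B && B) || !!((D == ((!A -> E) || B)) && !E))):
    !((B && B) || !!((D == ((!A -> E) || B)) && !E)): α-rule — add !(B && B), !!!((D == ((!A -> E) || B)) && !E).
    !!!((D == ((!A -> E) || B)) && !E): drop double negation, giving !((D == ((!A -> E) || B)) && !E).
    !(B && B): β-rule — branch into !B  //  !B.
      branch 1.1 (add !B):
        !((D == ((!A -> E) || B)) && !E): β-rule — branch into !(D == ((!A -> E) || B))  //  !!E.
          branch 1.1.1 (add !(D == ((!A -> E) || B))):
            !(D == ((!A -> E) || B)): β-rule — branch into D, !((!A -> E) || B)  //  !D, ((!A -> E) || B).
              branch 1.1.1.1 (add D, !((!A -> E) || B)):
                !((!A -> E) || B): α-rule — add !(!A -> E), !B.
                !(!A -> E): α-rule — add !A, !E.
                ○ open, literals {A=F, B=F, D=T, E=F}.
              branch 1.1.1.2 (add !D, ((!A -> E) || B)):
                ((!A -> E) || B): β-rule — branch into (!A -> E)  //  B.
                  branch 1.1.1.2.1 (add (!A -> E)):
                    (!A -> E): β-rule — branch into !!A  //  E.
                      branch 1.1.1.2.1.1 (add !!A):
                        ○ open, literals {A=T, B=F, D=F}.
                      branch 1.1.1.2.1.2 (add E):
                        ○ open, literals {B=F, D=F, E=T}.
                  branch 1.1.1.2.2 (add B):
                    × closes — contains both B and !B.
          branch 1.1.2 (add !!E):
            ○ open, literals {B=F, E=T}.
      branch 1.2 (add !B):
        !((D == ((!A -> E) || B)) && !E): β-rule — branch into !(D == ((!A -> E) || B))  //  !!E.
          branch 1.2.1 (add !(D == ((!A -> E) || B))):
            !(D == ((!A -> E) || B)): β-rule — branch into D, !((!A -> E) || B)  //  !D, ((!A -> E) || B).
              branch 1.2.1.1 (add D, !((!A -> E) || B)):
                !((!A -> E) || B): α-rule — add !(!A -> E), !B.
                !(!A -> E): α-rule — add !A, !E.
                ○ open, literals {A=F, B=F, D=T, E=F}.
              branch 1.2.1.2 (add !D, ((!A -> E) || B)):
                ((!A -> E) || B): β-rule — branch into (!A -> E)  //  B.
                  branch 1.2.1.2.1 (add (!A -> E)):
                    (!A -> E): β-rule — branch into !!A  //  E.
                      branch 1.2.1.2.1.1 (add !!A):
                        ○ open, literals {A=T, B=F, D=F}.
                      branch 1.2.1.2.1.2 (add E):
                        ○ open, literals {B=F, D=F, E=T}.
                  branch 1.2.1.2.2 (add B):
                    × closes — contains both B and !B.
          branch 1.2.2 (add !!E):
            ○ open, literals {B=F, E=T}.
  branch 2 (add !E):
    ○ open, literals {E=F}.
2 branches closed, 9 open.
Each open branch fixes some atoms; the unmentioned ones are free. Counting distinct full assignments: branch {A=F, B=F, D=T, E=F} (C) contributes 2 new; branch {A=T, B=F, D=F} (C, E) contributes 4 new; branch {B=F, D=F, E=T} (A, C) contributes 2 new; branch {B=F, E=T} (A, C, D) contributes 4 new; branch {A=F, B=F, D=T, E=F} (C) contributes 0 new; branch {A=T, B=F, D=F} (C, E) contributes 0 new; branch {B=F, D=F, E=T} (A, C) contributes 0 new; branch {B=F, E=T} (A, C, D) contributes 0 new; branch {E=F} (A, B, C, D) contributes 12 new. Total: 24.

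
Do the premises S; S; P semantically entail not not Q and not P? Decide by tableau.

Initial set: {S; S; P; not (not not Q and not P)}.
not (not not Q and not P): β-rule — branch into not not not Q  //  not not P.
  branch 1 (add not not not Q):
    not not not Q: drop double negation, giving not Q.
    ○ open, literals {P=true, Q=false, S=true}.
  branch 2 (add not not P):
    ○ open, literals {P=true, S=true}.
0 branches closed, 2 open.
An open branch gives a countermodel: P=true, Q=false, S=true (unmentioned atoms arbitrary); the premises hold there but the conclusion fails.

No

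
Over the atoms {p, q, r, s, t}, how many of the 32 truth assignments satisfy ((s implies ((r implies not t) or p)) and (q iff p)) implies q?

Initial set: {(((s implies ((r implies not t) or p)) and (q iff p)) implies q)}.
(((s implies ((r implies not t) or p)) and (q iff p)) implies q): β-rule — branch into not ((s implies ((r implies not t) or p)) and (q iff p))  //  q.
  branch 1 (add not ((s implies ((r implies not t) or p)) and (q iff p))):
    not ((s implies ((r implies not t) or p)) and (q iff p)): β-rule — branch into not (s implies ((r implies not t) or p))  //  not (q iff p).
      branch 1.1 (add not (s implies ((r implies not t) or p))):
        not (s implies ((r implies not t) or p)): α-rule — add s, not ((r implies not t) or p).
        not ((r implies not t) or p): α-rule — add not (r implies not t), not p.
        not (r implies not t): α-rule — add r, not not t.
        ○ open, literals {p=0, r=1, s=1, t=1}.
      branch 1.2 (add not (q iff p)):
        not (q iff p): β-rule — branch into q, not p  //  not q, p.
          branch 1.2.1 (add q, not p):
            ○ open, literals {p=0, q=1}.
          branch 1.2.2 (add not q, p):
            ○ open, literals {p=1, q=0}.
  branch 2 (add q):
    ○ open, literals {q=1}.
0 branches closed, 4 open.
Each open branch fixes some atoms; the unmentioned ones are free. Counting distinct full assignments: branch {p=0, r=1, s=1, t=1} (q) contributes 2 new; branch {p=0, q=1} (r, s, t) contributes 7 new; branch {p=1, q=0} (r, s, t) contributes 8 new; branch {q=1} (p, r, s, t) contributes 8 new. Total: 25.

25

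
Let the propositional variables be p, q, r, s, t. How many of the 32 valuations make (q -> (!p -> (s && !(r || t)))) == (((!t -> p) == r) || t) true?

Initial set: {((q -> (!p -> (s && !(r || t)))) == (((!t -> p) == r) || t))}.
((q -> (!p -> (s && !(r || t)))) == (((!t -> p) == r) || t)): β-rule — branch into (q -> (!p -> (s && !(r || t)))), (((!t -> p) == r) || t)  //  !(q -> (!p -> (s && !(r || t)))), !(((!t -> p) == r) || t).
  branch 1 (add (q -> (!p -> (s && !(r || t)))), (((!t -> p) == r) || t)):
    (q -> (!p -> (s && !(r || t)))): β-rule — branch into !q  //  (!p -> (s && !(r || t))).
      branch 1.1 (add !q):
        (((!t -> p) == r) || t): β-rule — branch into ((!t -> p) == r)  //  t.
          branch 1.1.1 (add ((!t -> p) == r)):
            ((!t -> p) == r): β-rule — branch into (!t -> p), r  //  !(!t -> p), !r.
              branch 1.1.1.1 (add (!t -> p), r):
                (!t -> p): β-rule — branch into !!t  //  p.
                  branch 1.1.1.1.1 (add !!t):
                    ○ open, literals {q=F, r=T, t=T}.
                  branch 1.1.1.1.2 (add p):
                    ○ open, literals {p=T, q=F, r=T}.
              branch 1.1.1.2 (add !(!t -> p), !r):
                !(!t -> p): α-rule — add !t, !p.
                ○ open, literals {p=F, q=F, r=F, t=F}.
          branch 1.1.2 (add t):
            ○ open, literals {q=F, t=T}.
      branch 1.2 (add (!p -> (s && !(r || t)))):
        (((!t -> p) == r) || t): β-rule — branch into ((!t -> p) == r)  //  t.
          branch 1.2.1 (add ((!t -> p) == r)):
            (!p -> (s && !(r || t))): β-rule — branch into !!p  //  (s && !(r || t)).
              branch 1.2.1.1 (add !!p):
                ((!t -> p) == r): β-rule — branch into (!t -> p), r  //  !(!t -> p), !r.
                  branch 1.2.1.1.1 (add (!t -> p), r):
                    (!t -> p): β-rule — branch into !!t  //  p.
                      branch 1.2.1.1.1.1 (add !!t):
                        ○ open, literals {p=T, r=T, t=T}.
                      branch 1.2.1.1.1.2 (add p):
                        ○ open, literals {p=T, r=T}.
                  branch 1.2.1.1.2 (add !(!t -> p), !r):
                    !(!t -> p): α-rule — add !t, !p.
                    × closes — contains both p and !p.
              branch 1.2.1.2 (add (s && !(r || t))):
                (s && !(r || t)): α-rule — add s, !(r || t).
                !(r || t): α-rule — add !r, !t.
                ((!t -> p) == r): β-rule — branch into (!t -> p), r  //  !(!t -> p), !r.
                  branch 1.2.1.2.1 (add (!t -> p), r):
                    × closes — contains both r and !r.
                  branch 1.2.1.2.2 (add !(!t -> p), !r):
                    !(!t -> p): α-rule — add !t, !p.
                    ○ open, literals {p=F, r=F, s=T, t=F}.
          branch 1.2.2 (add t):
            (!p -> (s && !(r || t))): β-rule — branch into !!p  //  (s && !(r || t)).
              branch 1.2.2.1 (add !!p):
                ○ open, literals {p=T, t=T}.
              branch 1.2.2.2 (add (s && !(r || t))):
                (s && !(r || t)): α-rule — add s, !(r || t).
                !(r || t): α-rule — add !r, !t.
                × closes — contains both t and !t.
  branch 2 (add !(q -> (!p -> (s && !(r || t)))), !(((!t -> p) == r) || t)):
    !(q -> (!p -> (s && !(r || t)))): α-rule — add q, !(!p -> (s && !(r || t))).
    !(((!t -> p) == r) || t): α-rule — add !((!t -> p) == r), !t.
    !(!p -> (s && !(r || t))): α-rule — add !p, !(s && !(r || t)).
    !((!t -> p) == r): β-rule — branch into (!t -> p), !r  //  !(!t -> p), r.
      branch 2.1 (add (!t -> p), !r):
        !(s && !(r || t)): β-rule — branch into !s  //  !!(r || t).
          branch 2.1.1 (add !s):
            (!t -> p): β-rule — branch into !!t  //  p.
              branch 2.1.1.1 (add !!t):
                × closes — contains both t and !t.
              branch 2.1.1.2 (add p):
                × closes — contains both p and !p.
          branch 2.1.2 (add !!(r || t)):
            (!t -> p): β-rule — branch into !!t  //  p.
              branch 2.1.2.1 (add !!t):
                × closes — contains both t and !t.
              branch 2.1.2.2 (add p):
                × closes — contains both p and !p.
      branch 2.2 (add !(!t -> p), r):
        !(!t -> p): α-rule — add !t, !p.
        !(s && !(r || t)): β-rule — branch into !s  //  !!(r || t).
          branch 2.2.1 (add !s):
            ○ open, literals {p=F, q=T, r=T, s=F, t=F}.
          branch 2.2.2 (add !!(r || t)):
            !!(r || t): β-rule — branch into r  //  t.
              branch 2.2.2.1 (add r):
                ○ open, literals {p=F, q=T, r=T, t=F}.
              branch 2.2.2.2 (add t):
                × closes — contains both t and !t.
8 branches closed, 10 open.
Each open branch fixes some atoms; the unmentioned ones are free. Counting distinct full assignments: branch {q=F, r=T, t=T} (p, s) contributes 4 new; branch {p=T, q=F, r=T} (s, t) contributes 2 new; branch {p=F, q=F, r=F, t=F} (s) contributes 2 new; branch {q=F, t=T} (p, r, s) contributes 4 new; branch {p=T, r=T, t=T} (q, s) contributes 2 new; branch {p=T, r=T} (q, s, t) contributes 2 new; branch {p=F, r=F, s=T, t=F} (q) contributes 1 new; branch {p=T, t=T} (q, r, s) contributes 2 new; branch {p=F, q=T, r=T, s=F, t=F} (none free) contributes 1 new; branch {p=F, q=T, r=T, t=F} (s) contributes 1 new. Total: 21.

21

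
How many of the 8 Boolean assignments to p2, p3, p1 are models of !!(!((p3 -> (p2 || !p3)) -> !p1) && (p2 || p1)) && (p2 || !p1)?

2

Initial set: {(!!(!((p3 -> (p2 || !p3)) -> !p1) && (p2 || p1)) && (p2 || !p1))}.
(!!(!((p3 -> (p2 || !p3)) -> !p1) && (p2 || p1)) && (p2 || !p1)): α-rule — add !!(!((p3 -> (p2 || !p3)) -> !p1) && (p2 || p1)), (p2 || !p1).
!!(!((p3 -> (p2 || !p3)) -> !p1) && (p2 || p1)): drop double negation, giving (!((p3 -> (p2 || !p3)) -> !p1) && (p2 || p1)).
(!((p3 -> (p2 || !p3)) -> !p1) && (p2 || p1)): α-rule — add !((p3 -> (p2 || !p3)) -> !p1), (p2 || p1).
!((p3 -> (p2 || !p3)) -> !p1): α-rule — add (p3 -> (p2 || !p3)), !!p1.
(p2 || !p1): β-rule — branch into p2  //  !p1.
  branch 1 (add p2):
    (p2 || p1): β-rule — branch into p2  //  p1.
      branch 1.1 (add p2):
        (p3 -> (p2 || !p3)): β-rule — branch into !p3  //  (p2 || !p3).
          branch 1.1.1 (add !p3):
            ○ open, literals {p1=true, p2=true, p3=false}.
          branch 1.1.2 (add (p2 || !p3)):
            (p2 || !p3): β-rule — branch into p2  //  !p3.
              branch 1.1.2.1 (add p2):
                ○ open, literals {p1=true, p2=true}.
              branch 1.1.2.2 (add !p3):
                ○ open, literals {p1=true, p2=true, p3=false}.
      branch 1.2 (add p1):
        (p3 -> (p2 || !p3)): β-rule — branch into !p3  //  (p2 || !p3).
          branch 1.2.1 (add !p3):
            ○ open, literals {p1=true, p2=true, p3=false}.
          branch 1.2.2 (add (p2 || !p3)):
            (p2 || !p3): β-rule — branch into p2  //  !p3.
              branch 1.2.2.1 (add p2):
                ○ open, literals {p1=true, p2=true}.
              branch 1.2.2.2 (add !p3):
                ○ open, literals {p1=true, p2=true, p3=false}.
  branch 2 (add !p1):
    × closes — contains both p1 and !p1.
1 branch closed, 6 open.
Each open branch fixes some atoms; the unmentioned ones are free. Counting distinct full assignments: branch {p1=true, p2=true, p3=false} (none free) contributes 1 new; branch {p1=true, p2=true} (p3) contributes 1 new; branch {p1=true, p2=true, p3=false} (none free) contributes 0 new; branch {p1=true, p2=true, p3=false} (none free) contributes 0 new; branch {p1=true, p2=true} (p3) contributes 0 new; branch {p1=true, p2=true, p3=false} (none free) contributes 0 new. Total: 2.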